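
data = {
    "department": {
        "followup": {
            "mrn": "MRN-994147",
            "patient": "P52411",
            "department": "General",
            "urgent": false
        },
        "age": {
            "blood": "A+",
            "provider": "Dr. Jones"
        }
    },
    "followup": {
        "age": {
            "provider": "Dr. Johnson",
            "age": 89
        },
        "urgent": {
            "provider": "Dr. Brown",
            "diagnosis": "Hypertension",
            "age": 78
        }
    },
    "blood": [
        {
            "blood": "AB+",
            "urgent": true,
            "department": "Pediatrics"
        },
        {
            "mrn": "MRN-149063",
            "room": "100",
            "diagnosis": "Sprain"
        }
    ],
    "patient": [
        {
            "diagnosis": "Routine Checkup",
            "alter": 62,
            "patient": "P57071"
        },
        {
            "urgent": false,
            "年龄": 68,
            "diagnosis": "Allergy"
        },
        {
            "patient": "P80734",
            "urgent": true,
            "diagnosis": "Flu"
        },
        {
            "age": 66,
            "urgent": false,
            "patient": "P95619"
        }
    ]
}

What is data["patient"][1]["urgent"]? False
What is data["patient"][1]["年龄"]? 68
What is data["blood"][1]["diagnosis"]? "Sprain"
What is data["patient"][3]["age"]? 66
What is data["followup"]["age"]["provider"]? "Dr. Johnson"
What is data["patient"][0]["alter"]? 62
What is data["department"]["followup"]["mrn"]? "MRN-994147"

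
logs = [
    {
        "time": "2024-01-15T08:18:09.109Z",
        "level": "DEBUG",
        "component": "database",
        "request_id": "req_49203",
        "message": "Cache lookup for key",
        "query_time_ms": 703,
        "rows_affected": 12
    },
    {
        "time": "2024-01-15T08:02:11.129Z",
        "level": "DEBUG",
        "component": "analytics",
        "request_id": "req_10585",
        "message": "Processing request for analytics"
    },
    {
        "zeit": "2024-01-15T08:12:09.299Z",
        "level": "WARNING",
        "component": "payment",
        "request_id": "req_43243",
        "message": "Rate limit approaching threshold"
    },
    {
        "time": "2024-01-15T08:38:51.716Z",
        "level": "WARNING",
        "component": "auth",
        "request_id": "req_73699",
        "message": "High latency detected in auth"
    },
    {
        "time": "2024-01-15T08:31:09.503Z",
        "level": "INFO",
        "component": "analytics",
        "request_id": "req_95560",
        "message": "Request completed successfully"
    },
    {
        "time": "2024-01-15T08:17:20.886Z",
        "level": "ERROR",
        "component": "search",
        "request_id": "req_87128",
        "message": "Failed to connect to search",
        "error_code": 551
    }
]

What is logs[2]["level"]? "WARNING"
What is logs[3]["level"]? "WARNING"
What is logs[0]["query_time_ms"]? 703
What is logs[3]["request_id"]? "req_73699"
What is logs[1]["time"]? "2024-01-15T08:02:11.129Z"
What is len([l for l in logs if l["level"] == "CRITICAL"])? 0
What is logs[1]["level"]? "DEBUG"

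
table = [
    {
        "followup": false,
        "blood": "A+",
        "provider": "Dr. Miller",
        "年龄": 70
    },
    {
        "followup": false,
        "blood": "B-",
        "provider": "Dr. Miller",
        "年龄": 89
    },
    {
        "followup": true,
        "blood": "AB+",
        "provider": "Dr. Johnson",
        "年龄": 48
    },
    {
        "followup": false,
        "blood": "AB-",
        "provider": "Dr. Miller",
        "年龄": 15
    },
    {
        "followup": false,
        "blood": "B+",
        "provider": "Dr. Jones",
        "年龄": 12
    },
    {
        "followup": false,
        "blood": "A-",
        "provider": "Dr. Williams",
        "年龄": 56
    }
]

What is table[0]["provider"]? "Dr. Miller"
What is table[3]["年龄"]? 15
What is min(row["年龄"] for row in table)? 12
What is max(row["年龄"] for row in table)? 89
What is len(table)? 6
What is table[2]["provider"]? "Dr. Johnson"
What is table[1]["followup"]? False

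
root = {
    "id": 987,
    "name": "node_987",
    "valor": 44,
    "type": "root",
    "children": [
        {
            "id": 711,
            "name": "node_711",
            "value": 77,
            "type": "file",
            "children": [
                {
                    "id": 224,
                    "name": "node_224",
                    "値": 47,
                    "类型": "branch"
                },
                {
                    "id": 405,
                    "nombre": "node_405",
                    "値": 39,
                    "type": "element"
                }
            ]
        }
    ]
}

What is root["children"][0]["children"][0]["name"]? "node_224"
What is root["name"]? "node_987"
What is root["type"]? "root"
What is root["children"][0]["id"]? 711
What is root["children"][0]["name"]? "node_711"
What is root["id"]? 987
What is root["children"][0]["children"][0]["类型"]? "branch"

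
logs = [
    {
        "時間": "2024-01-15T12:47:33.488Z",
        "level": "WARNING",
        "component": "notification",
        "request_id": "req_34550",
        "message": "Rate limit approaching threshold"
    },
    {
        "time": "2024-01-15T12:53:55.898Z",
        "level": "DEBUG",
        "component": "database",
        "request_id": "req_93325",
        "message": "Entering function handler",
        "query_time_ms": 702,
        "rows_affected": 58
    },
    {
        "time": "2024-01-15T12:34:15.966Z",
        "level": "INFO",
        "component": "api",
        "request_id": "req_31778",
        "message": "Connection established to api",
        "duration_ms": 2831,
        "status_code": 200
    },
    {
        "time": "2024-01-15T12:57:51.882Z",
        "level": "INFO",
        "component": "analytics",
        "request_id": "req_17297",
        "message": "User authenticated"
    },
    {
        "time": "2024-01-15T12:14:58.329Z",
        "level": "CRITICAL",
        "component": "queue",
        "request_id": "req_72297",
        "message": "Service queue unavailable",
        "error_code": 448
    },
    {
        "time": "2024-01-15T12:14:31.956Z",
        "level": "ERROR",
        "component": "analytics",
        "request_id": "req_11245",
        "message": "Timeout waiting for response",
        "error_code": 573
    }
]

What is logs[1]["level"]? "DEBUG"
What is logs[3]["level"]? "INFO"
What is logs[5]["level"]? "ERROR"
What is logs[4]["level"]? "CRITICAL"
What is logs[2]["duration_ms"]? 2831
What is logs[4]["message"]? "Service queue unavailable"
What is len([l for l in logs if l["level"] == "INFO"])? 2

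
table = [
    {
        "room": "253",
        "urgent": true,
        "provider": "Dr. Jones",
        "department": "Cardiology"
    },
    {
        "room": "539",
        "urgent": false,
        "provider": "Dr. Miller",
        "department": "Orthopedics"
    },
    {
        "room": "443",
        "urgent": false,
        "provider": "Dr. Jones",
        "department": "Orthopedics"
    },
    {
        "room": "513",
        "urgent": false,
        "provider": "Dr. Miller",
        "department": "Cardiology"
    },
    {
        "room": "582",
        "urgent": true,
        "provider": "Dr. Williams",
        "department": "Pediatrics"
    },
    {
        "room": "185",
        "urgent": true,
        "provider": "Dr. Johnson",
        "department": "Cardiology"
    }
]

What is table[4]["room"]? "582"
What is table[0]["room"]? "253"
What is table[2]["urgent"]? False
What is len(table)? 6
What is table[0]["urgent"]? True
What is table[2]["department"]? "Orthopedics"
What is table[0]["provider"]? "Dr. Jones"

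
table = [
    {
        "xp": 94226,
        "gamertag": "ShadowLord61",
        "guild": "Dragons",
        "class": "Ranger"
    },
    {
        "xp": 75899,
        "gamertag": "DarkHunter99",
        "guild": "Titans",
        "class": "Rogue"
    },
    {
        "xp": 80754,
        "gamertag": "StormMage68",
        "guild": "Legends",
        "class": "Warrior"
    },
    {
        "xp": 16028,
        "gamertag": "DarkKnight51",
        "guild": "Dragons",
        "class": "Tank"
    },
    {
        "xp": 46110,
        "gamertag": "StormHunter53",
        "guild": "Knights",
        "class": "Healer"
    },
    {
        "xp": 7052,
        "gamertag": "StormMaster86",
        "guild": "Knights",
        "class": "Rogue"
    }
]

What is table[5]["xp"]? 7052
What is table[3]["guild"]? "Dragons"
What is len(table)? 6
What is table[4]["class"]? "Healer"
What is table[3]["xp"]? 16028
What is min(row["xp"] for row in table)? 7052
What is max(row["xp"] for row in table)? 94226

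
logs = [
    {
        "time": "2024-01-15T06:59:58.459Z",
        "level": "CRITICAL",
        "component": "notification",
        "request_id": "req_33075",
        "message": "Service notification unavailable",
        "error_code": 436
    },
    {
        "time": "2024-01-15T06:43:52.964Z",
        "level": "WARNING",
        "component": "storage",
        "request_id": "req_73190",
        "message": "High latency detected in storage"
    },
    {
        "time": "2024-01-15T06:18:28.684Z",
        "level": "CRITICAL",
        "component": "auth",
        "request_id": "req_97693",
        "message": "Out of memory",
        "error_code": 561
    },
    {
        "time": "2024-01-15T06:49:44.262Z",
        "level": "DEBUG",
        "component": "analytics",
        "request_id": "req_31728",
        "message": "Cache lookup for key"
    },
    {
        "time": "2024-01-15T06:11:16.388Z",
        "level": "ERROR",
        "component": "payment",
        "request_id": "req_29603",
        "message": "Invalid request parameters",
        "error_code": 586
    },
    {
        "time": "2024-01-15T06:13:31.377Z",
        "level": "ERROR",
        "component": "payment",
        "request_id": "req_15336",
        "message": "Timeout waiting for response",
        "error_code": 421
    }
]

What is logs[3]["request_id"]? "req_31728"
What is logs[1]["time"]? "2024-01-15T06:43:52.964Z"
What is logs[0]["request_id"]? "req_33075"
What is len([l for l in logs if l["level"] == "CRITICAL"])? 2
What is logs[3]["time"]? "2024-01-15T06:49:44.262Z"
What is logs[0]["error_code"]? 436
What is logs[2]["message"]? "Out of memory"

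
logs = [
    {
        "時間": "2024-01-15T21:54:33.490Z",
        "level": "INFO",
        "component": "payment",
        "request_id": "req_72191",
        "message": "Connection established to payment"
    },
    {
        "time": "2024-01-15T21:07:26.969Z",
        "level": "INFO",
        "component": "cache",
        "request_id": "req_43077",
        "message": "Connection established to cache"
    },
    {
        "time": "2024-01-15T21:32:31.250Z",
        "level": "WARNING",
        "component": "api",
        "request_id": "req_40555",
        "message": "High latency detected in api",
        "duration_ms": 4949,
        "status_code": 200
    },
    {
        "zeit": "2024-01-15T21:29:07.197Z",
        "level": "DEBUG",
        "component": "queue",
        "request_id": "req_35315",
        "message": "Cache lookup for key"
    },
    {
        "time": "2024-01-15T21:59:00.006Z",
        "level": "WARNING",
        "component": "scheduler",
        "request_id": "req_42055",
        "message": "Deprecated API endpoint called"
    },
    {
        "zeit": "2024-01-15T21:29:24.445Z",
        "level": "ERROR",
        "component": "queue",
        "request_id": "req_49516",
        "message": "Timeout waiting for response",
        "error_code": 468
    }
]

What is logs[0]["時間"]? "2024-01-15T21:54:33.490Z"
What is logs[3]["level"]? "DEBUG"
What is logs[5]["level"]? "ERROR"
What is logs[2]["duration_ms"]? 4949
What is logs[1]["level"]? "INFO"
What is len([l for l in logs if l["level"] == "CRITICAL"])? 0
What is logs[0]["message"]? "Connection established to payment"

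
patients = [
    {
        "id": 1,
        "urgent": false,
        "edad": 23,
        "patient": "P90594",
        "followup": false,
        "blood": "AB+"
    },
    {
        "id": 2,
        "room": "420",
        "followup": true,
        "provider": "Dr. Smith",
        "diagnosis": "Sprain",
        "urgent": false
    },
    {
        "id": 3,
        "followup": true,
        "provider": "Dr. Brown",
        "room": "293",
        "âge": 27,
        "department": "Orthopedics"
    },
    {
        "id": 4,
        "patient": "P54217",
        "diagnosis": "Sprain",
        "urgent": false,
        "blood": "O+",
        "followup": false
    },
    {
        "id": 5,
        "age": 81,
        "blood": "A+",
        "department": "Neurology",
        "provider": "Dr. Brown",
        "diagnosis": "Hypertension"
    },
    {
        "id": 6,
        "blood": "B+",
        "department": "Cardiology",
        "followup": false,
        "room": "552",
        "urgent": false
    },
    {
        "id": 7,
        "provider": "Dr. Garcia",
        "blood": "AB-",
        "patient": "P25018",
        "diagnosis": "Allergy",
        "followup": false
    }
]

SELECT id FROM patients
[1, 2, 3, 4, 5, 6, 7]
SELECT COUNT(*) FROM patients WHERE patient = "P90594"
1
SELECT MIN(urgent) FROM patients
False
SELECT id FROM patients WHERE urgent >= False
[1, 2, 4, 6]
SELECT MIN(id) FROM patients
1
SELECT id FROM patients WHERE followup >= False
[1, 2, 3, 4, 6, 7]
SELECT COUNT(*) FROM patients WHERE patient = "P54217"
1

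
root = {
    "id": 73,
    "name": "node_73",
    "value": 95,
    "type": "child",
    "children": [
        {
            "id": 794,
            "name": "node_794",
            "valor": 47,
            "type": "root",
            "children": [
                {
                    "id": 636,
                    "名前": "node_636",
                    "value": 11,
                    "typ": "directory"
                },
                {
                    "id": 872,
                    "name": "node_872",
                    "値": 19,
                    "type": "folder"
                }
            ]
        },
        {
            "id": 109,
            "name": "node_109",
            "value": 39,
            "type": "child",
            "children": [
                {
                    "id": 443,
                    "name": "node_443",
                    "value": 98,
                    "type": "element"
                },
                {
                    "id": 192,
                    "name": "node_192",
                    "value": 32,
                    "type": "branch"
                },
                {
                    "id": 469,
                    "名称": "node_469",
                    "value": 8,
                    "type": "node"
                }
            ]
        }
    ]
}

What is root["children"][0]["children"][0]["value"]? 11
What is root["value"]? 95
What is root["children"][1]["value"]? 39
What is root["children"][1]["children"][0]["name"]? "node_443"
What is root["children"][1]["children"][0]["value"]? 98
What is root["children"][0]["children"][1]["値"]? 19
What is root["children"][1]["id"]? 109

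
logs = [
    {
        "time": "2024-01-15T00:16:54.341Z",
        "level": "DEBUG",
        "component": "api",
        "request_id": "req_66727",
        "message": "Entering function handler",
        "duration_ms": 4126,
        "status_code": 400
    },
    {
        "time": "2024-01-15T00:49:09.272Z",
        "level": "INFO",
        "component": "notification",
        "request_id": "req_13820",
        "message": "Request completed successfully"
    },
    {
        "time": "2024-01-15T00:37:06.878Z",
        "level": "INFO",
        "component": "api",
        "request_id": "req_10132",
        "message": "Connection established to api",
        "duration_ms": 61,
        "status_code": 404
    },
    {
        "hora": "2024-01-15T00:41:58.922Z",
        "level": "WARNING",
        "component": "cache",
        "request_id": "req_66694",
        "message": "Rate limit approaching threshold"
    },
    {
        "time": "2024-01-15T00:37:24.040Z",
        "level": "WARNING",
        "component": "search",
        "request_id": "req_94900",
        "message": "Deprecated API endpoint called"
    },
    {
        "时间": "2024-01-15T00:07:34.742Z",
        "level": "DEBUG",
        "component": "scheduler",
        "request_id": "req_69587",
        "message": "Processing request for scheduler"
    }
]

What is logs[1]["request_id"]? "req_13820"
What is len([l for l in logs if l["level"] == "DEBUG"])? 2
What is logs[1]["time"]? "2024-01-15T00:49:09.272Z"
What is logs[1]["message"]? "Request completed successfully"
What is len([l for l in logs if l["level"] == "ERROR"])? 0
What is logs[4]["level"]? "WARNING"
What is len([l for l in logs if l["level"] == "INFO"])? 2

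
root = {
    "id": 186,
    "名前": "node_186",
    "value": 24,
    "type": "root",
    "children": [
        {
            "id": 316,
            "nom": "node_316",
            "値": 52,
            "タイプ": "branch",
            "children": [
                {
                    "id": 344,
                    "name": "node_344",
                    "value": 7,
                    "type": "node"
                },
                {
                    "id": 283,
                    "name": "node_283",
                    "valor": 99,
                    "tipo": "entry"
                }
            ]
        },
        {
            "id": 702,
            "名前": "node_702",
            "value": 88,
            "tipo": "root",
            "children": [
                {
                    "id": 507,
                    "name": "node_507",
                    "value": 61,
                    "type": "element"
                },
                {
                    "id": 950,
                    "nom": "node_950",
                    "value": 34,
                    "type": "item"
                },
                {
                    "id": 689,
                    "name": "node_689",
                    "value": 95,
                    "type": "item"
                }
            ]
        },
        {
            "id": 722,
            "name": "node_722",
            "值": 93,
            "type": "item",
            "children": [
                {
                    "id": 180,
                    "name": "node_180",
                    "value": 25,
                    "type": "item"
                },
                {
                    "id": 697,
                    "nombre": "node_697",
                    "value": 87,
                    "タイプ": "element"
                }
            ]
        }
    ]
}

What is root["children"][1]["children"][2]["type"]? "item"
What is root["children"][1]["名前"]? "node_702"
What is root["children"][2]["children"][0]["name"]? "node_180"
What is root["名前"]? "node_186"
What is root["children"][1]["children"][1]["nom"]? "node_950"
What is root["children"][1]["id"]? 702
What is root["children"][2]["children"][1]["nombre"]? "node_697"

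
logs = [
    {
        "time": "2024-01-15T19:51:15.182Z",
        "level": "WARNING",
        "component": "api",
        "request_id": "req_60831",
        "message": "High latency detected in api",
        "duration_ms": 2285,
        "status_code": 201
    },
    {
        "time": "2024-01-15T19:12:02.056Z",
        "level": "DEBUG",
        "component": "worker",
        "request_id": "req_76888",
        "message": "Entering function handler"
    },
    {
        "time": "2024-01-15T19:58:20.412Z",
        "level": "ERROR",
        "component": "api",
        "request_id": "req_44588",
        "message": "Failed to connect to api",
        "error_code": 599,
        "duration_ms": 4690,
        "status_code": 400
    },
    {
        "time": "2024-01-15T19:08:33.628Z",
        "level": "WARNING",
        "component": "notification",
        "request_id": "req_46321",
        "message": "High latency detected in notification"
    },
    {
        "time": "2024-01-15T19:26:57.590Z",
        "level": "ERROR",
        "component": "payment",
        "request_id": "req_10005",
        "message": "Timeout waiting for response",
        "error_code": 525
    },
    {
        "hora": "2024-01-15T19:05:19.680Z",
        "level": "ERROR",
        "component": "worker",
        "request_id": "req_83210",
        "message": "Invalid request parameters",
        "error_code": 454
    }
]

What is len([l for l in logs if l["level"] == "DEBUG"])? 1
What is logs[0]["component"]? "api"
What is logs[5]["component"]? "worker"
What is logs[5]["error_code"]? 454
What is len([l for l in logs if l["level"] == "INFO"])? 0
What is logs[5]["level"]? "ERROR"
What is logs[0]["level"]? "WARNING"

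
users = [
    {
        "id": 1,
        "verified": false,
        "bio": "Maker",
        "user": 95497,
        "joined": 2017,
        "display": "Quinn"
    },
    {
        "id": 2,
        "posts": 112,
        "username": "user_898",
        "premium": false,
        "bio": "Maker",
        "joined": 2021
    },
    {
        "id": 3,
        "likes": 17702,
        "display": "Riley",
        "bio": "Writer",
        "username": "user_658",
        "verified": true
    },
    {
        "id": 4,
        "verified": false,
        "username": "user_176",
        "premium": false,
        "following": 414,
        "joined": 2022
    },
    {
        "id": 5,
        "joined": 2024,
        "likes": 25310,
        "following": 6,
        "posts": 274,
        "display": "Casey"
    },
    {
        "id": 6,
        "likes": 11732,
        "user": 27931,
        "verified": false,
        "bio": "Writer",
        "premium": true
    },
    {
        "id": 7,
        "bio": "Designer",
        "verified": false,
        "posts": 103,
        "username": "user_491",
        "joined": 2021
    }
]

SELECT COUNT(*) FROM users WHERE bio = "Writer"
2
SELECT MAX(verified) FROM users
True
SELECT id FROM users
[1, 2, 3, 4, 5, 6, 7]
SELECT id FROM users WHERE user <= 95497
[1, 6]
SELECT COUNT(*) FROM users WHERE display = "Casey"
1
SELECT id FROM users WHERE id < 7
[1, 2, 3, 4, 5, 6]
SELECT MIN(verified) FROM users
False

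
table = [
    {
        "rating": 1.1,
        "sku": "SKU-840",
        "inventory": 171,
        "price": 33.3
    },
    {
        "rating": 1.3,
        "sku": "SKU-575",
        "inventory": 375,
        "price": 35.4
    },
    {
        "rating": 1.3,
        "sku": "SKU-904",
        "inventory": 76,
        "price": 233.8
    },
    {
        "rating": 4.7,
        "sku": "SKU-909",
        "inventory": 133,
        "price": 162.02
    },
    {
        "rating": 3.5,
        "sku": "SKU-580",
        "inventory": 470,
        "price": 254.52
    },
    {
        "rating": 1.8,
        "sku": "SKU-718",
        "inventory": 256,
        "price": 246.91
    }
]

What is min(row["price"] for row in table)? 33.3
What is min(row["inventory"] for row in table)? 76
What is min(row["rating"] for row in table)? 1.1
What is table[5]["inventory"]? 256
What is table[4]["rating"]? 3.5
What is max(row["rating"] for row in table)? 4.7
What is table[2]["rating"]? 1.3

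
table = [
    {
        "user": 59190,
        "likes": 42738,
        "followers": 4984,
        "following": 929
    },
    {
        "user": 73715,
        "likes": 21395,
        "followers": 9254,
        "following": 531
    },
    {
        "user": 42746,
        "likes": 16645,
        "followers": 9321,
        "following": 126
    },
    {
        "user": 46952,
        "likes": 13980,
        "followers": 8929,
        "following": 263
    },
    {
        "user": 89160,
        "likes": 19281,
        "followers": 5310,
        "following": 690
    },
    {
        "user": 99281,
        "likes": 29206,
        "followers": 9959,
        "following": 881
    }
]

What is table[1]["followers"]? 9254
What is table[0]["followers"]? 4984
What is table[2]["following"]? 126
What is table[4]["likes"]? 19281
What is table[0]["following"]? 929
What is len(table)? 6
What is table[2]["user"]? 42746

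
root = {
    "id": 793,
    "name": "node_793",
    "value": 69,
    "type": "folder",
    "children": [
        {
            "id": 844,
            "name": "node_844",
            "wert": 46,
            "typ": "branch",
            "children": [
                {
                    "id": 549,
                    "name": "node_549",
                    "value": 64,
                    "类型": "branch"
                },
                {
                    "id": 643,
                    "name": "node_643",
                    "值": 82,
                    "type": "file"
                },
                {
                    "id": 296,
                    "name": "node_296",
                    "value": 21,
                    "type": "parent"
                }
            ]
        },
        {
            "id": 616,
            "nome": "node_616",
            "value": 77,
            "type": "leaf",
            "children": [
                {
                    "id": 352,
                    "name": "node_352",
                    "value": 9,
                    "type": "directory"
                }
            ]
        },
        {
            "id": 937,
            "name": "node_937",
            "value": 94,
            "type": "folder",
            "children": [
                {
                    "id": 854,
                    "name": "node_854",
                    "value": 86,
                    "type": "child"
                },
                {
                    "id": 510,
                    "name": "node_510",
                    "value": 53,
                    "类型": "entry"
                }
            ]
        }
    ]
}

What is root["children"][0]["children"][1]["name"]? "node_643"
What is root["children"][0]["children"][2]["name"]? "node_296"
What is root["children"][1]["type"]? "leaf"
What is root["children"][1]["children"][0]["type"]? "directory"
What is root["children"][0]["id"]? 844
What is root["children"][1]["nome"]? "node_616"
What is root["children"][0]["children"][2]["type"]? "parent"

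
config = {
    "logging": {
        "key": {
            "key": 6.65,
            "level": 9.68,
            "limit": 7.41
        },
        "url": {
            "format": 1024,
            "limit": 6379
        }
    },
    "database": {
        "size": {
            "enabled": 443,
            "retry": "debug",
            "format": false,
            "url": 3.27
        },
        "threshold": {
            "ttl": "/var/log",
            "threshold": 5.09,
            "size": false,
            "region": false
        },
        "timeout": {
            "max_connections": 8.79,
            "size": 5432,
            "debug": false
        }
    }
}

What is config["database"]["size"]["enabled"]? 443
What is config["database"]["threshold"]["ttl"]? "/var/log"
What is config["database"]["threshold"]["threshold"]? 5.09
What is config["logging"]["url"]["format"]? 1024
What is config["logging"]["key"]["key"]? 6.65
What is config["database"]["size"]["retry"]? "debug"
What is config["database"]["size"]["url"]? 3.27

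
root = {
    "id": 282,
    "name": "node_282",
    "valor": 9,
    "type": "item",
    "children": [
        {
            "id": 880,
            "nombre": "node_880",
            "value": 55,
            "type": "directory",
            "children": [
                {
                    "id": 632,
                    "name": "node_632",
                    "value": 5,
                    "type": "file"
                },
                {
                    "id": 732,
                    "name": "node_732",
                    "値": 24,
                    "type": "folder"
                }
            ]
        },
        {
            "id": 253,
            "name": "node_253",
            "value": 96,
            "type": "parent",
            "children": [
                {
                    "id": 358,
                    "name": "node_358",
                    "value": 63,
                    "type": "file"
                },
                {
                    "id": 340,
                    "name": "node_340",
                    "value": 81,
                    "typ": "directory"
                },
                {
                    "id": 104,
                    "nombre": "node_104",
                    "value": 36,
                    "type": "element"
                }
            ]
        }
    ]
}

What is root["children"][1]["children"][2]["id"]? 104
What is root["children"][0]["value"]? 55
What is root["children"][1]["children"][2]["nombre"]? "node_104"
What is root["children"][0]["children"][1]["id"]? 732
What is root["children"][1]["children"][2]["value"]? 36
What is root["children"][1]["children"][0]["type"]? "file"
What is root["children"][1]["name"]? "node_253"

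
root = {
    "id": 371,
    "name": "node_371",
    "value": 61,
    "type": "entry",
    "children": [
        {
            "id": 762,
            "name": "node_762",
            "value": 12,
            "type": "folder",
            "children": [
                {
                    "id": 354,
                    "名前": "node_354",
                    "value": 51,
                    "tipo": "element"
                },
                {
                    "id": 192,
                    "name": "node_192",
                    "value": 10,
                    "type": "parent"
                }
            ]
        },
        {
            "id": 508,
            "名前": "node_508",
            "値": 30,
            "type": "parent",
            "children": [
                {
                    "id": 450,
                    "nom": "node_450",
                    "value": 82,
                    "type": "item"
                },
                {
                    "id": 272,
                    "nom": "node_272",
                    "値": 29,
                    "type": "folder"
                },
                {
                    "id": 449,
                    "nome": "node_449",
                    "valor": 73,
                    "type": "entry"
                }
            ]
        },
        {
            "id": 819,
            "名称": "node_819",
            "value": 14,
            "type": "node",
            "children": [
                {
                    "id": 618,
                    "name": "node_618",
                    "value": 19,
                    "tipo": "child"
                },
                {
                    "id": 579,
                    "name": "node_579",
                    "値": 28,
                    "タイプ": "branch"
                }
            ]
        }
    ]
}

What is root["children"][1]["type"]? "parent"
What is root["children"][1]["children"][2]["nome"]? "node_449"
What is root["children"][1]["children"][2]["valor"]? 73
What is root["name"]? "node_371"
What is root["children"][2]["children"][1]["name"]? "node_579"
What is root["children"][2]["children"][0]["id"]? 618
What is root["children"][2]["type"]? "node"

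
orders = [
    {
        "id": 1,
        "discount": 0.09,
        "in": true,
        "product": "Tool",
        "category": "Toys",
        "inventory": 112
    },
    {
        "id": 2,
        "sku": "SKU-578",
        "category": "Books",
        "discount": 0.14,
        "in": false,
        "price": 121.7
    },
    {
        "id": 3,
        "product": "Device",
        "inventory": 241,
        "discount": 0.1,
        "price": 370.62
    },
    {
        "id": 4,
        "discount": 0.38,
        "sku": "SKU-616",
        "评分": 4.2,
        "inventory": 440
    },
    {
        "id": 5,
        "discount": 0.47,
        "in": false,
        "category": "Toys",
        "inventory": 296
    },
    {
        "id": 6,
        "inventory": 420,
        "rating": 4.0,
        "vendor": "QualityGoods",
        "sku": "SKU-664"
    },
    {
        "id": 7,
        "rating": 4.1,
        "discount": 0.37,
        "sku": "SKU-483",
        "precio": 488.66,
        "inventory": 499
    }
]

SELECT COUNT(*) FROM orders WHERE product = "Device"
1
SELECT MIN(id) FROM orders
1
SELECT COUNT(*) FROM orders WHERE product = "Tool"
1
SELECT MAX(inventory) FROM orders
499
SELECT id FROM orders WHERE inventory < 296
[1, 3]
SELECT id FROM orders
[1, 2, 3, 4, 5, 6, 7]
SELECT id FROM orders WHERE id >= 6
[6, 7]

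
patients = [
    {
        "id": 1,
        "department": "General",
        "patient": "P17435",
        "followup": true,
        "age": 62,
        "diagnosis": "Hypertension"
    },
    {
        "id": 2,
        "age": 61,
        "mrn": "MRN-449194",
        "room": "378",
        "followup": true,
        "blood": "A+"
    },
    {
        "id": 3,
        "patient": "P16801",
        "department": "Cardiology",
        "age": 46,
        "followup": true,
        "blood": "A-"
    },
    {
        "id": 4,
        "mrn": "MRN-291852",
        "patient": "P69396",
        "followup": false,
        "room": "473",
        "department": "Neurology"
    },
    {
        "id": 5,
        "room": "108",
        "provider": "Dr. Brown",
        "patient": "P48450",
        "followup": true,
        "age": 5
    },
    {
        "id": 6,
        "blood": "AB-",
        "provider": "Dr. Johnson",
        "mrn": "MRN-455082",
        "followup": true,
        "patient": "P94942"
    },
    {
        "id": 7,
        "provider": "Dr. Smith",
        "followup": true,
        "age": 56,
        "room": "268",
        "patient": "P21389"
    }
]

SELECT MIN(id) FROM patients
1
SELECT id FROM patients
[1, 2, 3, 4, 5, 6, 7]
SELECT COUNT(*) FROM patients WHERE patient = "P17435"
1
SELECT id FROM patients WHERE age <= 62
[1, 2, 3, 5, 7]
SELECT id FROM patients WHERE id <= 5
[1, 2, 3, 4, 5]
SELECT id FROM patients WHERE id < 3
[1, 2]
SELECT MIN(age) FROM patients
5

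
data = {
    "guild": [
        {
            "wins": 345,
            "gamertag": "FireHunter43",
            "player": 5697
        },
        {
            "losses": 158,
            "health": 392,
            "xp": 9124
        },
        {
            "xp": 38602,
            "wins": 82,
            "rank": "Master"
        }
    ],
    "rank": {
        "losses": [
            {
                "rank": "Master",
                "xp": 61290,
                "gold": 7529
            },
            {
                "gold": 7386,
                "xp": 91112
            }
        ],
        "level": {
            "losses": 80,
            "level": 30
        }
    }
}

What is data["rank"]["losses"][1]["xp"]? 91112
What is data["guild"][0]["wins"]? 345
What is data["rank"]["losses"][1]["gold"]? 7386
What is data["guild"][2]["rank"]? "Master"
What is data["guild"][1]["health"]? 392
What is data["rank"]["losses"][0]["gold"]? 7529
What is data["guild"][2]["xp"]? 38602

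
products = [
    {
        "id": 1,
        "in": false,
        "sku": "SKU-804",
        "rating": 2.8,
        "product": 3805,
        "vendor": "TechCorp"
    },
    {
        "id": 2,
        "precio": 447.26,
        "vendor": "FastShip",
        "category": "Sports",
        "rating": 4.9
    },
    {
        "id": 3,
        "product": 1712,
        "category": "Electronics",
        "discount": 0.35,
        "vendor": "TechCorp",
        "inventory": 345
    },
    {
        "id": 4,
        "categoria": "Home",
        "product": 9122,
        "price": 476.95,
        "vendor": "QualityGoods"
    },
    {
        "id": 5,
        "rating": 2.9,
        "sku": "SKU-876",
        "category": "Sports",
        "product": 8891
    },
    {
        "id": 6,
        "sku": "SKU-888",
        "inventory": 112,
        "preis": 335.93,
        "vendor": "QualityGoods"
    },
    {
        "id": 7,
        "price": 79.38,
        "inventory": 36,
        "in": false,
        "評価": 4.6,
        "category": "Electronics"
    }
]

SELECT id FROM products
[1, 2, 3, 4, 5, 6, 7]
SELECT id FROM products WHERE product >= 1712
[1, 3, 4, 5]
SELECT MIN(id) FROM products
1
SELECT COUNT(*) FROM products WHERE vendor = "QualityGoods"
2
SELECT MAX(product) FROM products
9122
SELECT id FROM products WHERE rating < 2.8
[]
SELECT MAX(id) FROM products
7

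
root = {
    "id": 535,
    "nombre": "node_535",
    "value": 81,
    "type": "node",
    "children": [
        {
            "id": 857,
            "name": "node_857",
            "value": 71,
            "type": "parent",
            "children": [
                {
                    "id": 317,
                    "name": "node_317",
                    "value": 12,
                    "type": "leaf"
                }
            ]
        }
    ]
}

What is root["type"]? "node"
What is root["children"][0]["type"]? "parent"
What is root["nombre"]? "node_535"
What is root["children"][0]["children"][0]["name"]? "node_317"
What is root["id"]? 535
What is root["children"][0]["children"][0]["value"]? 12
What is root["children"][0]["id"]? 857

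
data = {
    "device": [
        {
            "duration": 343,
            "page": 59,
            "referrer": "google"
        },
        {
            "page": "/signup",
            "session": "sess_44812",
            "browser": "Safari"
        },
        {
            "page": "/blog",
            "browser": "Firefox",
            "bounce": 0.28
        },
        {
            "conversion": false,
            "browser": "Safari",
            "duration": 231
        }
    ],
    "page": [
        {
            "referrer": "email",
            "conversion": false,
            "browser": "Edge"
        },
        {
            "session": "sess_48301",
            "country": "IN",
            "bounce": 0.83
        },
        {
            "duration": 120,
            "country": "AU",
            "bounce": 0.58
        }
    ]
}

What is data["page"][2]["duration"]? 120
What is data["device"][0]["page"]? 59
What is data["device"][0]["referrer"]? "google"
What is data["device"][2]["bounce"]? 0.28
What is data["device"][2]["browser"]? "Firefox"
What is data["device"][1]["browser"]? "Safari"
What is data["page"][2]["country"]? "AU"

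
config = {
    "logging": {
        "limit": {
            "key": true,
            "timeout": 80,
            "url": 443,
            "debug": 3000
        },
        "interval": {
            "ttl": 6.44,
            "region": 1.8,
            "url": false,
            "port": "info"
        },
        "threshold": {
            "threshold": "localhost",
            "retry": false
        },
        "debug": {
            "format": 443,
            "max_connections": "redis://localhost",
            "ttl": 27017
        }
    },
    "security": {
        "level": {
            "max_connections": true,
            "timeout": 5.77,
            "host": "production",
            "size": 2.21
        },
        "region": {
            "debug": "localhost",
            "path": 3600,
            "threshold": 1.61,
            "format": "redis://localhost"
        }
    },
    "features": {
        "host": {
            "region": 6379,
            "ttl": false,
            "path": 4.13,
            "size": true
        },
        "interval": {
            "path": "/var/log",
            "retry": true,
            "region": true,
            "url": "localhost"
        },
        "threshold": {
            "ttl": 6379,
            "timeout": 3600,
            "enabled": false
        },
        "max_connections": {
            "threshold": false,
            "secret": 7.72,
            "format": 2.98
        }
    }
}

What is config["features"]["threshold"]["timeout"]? 3600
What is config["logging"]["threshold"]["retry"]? False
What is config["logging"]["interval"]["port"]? "info"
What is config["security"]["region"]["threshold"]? 1.61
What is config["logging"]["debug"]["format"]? 443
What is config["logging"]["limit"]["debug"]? 3000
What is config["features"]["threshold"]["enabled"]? False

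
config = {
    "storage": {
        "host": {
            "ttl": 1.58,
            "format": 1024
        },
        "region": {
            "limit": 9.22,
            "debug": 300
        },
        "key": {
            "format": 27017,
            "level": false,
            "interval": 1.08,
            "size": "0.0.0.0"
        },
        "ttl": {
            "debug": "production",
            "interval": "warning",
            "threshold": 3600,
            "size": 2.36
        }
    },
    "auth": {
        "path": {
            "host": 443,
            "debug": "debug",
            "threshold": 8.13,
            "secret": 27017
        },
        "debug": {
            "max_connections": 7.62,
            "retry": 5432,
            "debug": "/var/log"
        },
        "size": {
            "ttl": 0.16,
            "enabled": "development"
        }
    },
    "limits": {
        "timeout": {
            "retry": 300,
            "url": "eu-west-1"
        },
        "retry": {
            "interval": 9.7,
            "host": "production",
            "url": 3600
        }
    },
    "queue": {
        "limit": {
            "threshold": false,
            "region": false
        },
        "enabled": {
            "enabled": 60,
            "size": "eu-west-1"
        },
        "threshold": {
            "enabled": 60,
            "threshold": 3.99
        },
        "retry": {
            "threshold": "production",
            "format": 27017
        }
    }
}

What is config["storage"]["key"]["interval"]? 1.08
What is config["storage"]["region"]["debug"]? 300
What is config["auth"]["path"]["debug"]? "debug"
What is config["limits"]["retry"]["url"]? 3600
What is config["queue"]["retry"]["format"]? 27017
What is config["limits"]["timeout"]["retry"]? 300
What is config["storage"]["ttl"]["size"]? 2.36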